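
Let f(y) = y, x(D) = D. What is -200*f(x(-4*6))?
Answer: 4800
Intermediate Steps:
-200*f(x(-4*6)) = -(-800)*6 = -200*(-24) = 4800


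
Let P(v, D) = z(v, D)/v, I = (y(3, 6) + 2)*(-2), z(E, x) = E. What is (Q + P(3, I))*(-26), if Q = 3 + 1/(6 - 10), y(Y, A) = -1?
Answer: -195/2 ≈ -97.500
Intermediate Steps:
I = -2 (I = (-1 + 2)*(-2) = 1*(-2) = -2)
P(v, D) = 1 (P(v, D) = v/v = 1)
Q = 11/4 (Q = 3 + 1/(-4) = 3 - ¼ = 11/4 ≈ 2.7500)
(Q + P(3, I))*(-26) = (11/4 + 1)*(-26) = (15/4)*(-26) = -195/2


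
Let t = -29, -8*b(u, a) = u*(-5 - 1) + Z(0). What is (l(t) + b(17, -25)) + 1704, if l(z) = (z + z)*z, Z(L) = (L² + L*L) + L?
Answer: 13595/4 ≈ 3398.8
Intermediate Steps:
Z(L) = L + 2*L² (Z(L) = (L² + L²) + L = 2*L² + L = L + 2*L²)
b(u, a) = 3*u/4 (b(u, a) = -(u*(-5 - 1) + 0*(1 + 2*0))/8 = -(u*(-6) + 0*(1 + 0))/8 = -(-6*u + 0*1)/8 = -(-6*u + 0)/8 = -(-3)*u/4 = 3*u/4)
l(z) = 2*z² (l(z) = (2*z)*z = 2*z²)
(l(t) + b(17, -25)) + 1704 = (2*(-29)² + (¾)*17) + 1704 = (2*841 + 51/4) + 1704 = (1682 + 51/4) + 1704 = 6779/4 + 1704 = 13595/4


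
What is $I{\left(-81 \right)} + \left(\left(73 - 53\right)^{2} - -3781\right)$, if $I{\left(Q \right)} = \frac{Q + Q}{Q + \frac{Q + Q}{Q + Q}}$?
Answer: $\frac{167321}{40} \approx 4183.0$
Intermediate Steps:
$I{\left(Q \right)} = \frac{2 Q}{1 + Q}$ ($I{\left(Q \right)} = \frac{2 Q}{Q + \frac{2 Q}{2 Q}} = \frac{2 Q}{Q + 2 Q \frac{1}{2 Q}} = \frac{2 Q}{Q + 1} = \frac{2 Q}{1 + Q}$)
$I{\left(-81 \right)} + \left(\left(73 - 53\right)^{2} - -3781\right) = 2 \left(-81\right) \frac{1}{1 - 81} + \left(\left(73 - 53\right)^{2} - -3781\right) = 2 \left(-81\right) \frac{1}{-80} + \left(20^{2} + 3781\right) = 2 \left(-81\right) \left(- \frac{1}{80}\right) + \left(400 + 3781\right) = \frac{81}{40} + 4181 = \frac{167321}{40}$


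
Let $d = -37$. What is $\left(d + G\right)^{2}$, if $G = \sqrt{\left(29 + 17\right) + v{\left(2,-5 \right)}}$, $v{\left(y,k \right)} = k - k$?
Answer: $\left(37 - \sqrt{46}\right)^{2} \approx 913.11$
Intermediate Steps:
$v{\left(y,k \right)} = 0$
$G = \sqrt{46}$ ($G = \sqrt{\left(29 + 17\right) + 0} = \sqrt{46 + 0} = \sqrt{46} \approx 6.7823$)
$\left(d + G\right)^{2} = \left(-37 + \sqrt{46}\right)^{2}$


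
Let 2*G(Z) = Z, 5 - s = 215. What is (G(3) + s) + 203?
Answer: -11/2 ≈ -5.5000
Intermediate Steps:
s = -210 (s = 5 - 1*215 = 5 - 215 = -210)
G(Z) = Z/2
(G(3) + s) + 203 = ((½)*3 - 210) + 203 = (3/2 - 210) + 203 = -417/2 + 203 = -11/2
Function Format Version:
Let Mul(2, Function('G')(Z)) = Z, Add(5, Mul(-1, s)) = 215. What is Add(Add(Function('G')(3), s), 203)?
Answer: Rational(-11, 2) ≈ -5.5000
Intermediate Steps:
s = -210 (s = Add(5, Mul(-1, 215)) = Add(5, -215) = -210)
Function('G')(Z) = Mul(Rational(1, 2), Z)
Add(Add(Function('G')(3), s), 203) = Add(Add(Mul(Rational(1, 2), 3), -210), 203) = Add(Add(Rational(3, 2), -210), 203) = Add(Rational(-417, 2), 203) = Rational(-11, 2)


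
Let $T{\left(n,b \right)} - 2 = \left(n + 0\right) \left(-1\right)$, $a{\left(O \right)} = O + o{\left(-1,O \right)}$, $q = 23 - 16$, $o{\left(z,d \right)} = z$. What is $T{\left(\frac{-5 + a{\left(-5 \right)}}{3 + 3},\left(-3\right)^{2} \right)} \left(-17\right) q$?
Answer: $- \frac{2737}{6} \approx -456.17$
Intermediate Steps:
$q = 7$ ($q = 23 - 16 = 7$)
$a{\left(O \right)} = -1 + O$ ($a{\left(O \right)} = O - 1 = -1 + O$)
$T{\left(n,b \right)} = 2 - n$ ($T{\left(n,b \right)} = 2 + \left(n + 0\right) \left(-1\right) = 2 + n \left(-1\right) = 2 - n$)
$T{\left(\frac{-5 + a{\left(-5 \right)}}{3 + 3},\left(-3\right)^{2} \right)} \left(-17\right) q = \left(2 - \frac{-5 - 6}{3 + 3}\right) \left(-17\right) 7 = \left(2 - \frac{-5 - 6}{6}\right) \left(-17\right) 7 = \left(2 - \left(-11\right) \frac{1}{6}\right) \left(-17\right) 7 = \left(2 - - \frac{11}{6}\right) \left(-17\right) 7 = \left(2 + \frac{11}{6}\right) \left(-17\right) 7 = \frac{23}{6} \left(-17\right) 7 = \left(- \frac{391}{6}\right) 7 = - \frac{2737}{6}$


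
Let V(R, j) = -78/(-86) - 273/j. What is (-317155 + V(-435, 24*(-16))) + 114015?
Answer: -1118073655/5504 ≈ -2.0314e+5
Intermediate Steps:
V(R, j) = 39/43 - 273/j (V(R, j) = -78*(-1/86) - 273/j = 39/43 - 273/j)
(-317155 + V(-435, 24*(-16))) + 114015 = (-317155 + (39/43 - 273/(24*(-16)))) + 114015 = (-317155 + (39/43 - 273/(-384))) + 114015 = (-317155 + (39/43 - 273*(-1/384))) + 114015 = (-317155 + (39/43 + 91/128)) + 114015 = (-317155 + 8905/5504) + 114015 = -1745612215/5504 + 114015 = -1118073655/5504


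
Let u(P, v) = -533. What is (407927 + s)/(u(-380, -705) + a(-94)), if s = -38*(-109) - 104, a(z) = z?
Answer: -411965/627 ≈ -657.04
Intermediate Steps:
s = 4038 (s = 4142 - 104 = 4038)
(407927 + s)/(u(-380, -705) + a(-94)) = (407927 + 4038)/(-533 - 94) = 411965/(-627) = 411965*(-1/627) = -411965/627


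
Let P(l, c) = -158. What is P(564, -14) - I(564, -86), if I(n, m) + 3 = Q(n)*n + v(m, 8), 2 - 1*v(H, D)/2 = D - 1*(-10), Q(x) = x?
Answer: -318219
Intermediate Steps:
v(H, D) = -16 - 2*D (v(H, D) = 4 - 2*(D - 1*(-10)) = 4 - 2*(D + 10) = 4 - 2*(10 + D) = 4 + (-20 - 2*D) = -16 - 2*D)
I(n, m) = -35 + n² (I(n, m) = -3 + (n*n + (-16 - 2*8)) = -3 + (n² + (-16 - 16)) = -3 + (n² - 32) = -3 + (-32 + n²) = -35 + n²)
P(564, -14) - I(564, -86) = -158 - (-35 + 564²) = -158 - (-35 + 318096) = -158 - 1*318061 = -158 - 318061 = -318219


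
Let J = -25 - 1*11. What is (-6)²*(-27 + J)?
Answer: -2268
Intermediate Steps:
J = -36 (J = -25 - 11 = -36)
(-6)²*(-27 + J) = (-6)²*(-27 - 36) = 36*(-63) = -2268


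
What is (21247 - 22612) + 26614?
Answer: 25249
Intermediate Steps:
(21247 - 22612) + 26614 = -1365 + 26614 = 25249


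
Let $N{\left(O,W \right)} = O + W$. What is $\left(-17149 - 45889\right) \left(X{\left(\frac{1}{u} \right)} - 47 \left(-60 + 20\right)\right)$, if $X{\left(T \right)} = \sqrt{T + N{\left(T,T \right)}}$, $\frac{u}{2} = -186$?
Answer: $-118511440 - \frac{31519 i \sqrt{31}}{31} \approx -1.1851 \cdot 10^{8} - 5661.0 i$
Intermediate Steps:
$u = -372$ ($u = 2 \left(-186\right) = -372$)
$X{\left(T \right)} = \sqrt{3} \sqrt{T}$ ($X{\left(T \right)} = \sqrt{T + \left(T + T\right)} = \sqrt{T + 2 T} = \sqrt{3 T} = \sqrt{3} \sqrt{T}$)
$\left(-17149 - 45889\right) \left(X{\left(\frac{1}{u} \right)} - 47 \left(-60 + 20\right)\right) = \left(-17149 - 45889\right) \left(\sqrt{3} \sqrt{\frac{1}{-372}} - 47 \left(-60 + 20\right)\right) = - 63038 \left(\sqrt{3} \sqrt{- \frac{1}{372}} - -1880\right) = - 63038 \left(\sqrt{3} \frac{i \sqrt{93}}{186} + 1880\right) = - 63038 \left(\frac{i \sqrt{31}}{62} + 1880\right) = - 63038 \left(1880 + \frac{i \sqrt{31}}{62}\right) = -118511440 - \frac{31519 i \sqrt{31}}{31}$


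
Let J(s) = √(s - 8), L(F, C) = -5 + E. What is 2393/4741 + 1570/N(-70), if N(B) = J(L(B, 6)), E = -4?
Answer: 2393/4741 - 1570*I*√17/17 ≈ 0.50475 - 380.78*I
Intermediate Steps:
L(F, C) = -9 (L(F, C) = -5 - 4 = -9)
J(s) = √(-8 + s)
N(B) = I*√17 (N(B) = √(-8 - 9) = √(-17) = I*√17)
2393/4741 + 1570/N(-70) = 2393/4741 + 1570/((I*√17)) = 2393*(1/4741) + 1570*(-I*√17/17) = 2393/4741 - 1570*I*√17/17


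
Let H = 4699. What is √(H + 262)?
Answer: 11*√41 ≈ 70.434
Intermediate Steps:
√(H + 262) = √(4699 + 262) = √4961 = 11*√41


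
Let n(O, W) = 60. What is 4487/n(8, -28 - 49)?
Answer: 4487/60 ≈ 74.783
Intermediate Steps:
4487/n(8, -28 - 49) = 4487/60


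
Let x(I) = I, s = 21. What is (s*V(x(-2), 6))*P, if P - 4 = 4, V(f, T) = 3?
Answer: 504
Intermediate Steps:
P = 8 (P = 4 + 4 = 8)
(s*V(x(-2), 6))*P = (21*3)*8 = 63*8 = 504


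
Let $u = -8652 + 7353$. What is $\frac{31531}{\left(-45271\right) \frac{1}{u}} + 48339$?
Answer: $\frac{2229313638}{45271} \approx 49244.0$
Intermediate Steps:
$u = -1299$
$\frac{31531}{\left(-45271\right) \frac{1}{u}} + 48339 = \frac{31531}{\left(-45271\right) \frac{1}{-1299}} + 48339 = \frac{31531}{\left(-45271\right) \left(- \frac{1}{1299}\right)} + 48339 = \frac{31531}{\frac{45271}{1299}} + 48339 = 31531 \cdot \frac{1299}{45271} + 48339 = \frac{40958769}{45271} + 48339 = \frac{2229313638}{45271}$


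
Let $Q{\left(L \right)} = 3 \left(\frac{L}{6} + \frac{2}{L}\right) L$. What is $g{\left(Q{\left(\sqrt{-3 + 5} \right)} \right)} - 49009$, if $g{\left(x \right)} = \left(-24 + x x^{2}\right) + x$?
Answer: $-48683$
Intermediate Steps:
$Q{\left(L \right)} = L \left(\frac{L}{2} + \frac{6}{L}\right)$ ($Q{\left(L \right)} = 3 \left(L \frac{1}{6} + \frac{2}{L}\right) L = 3 \left(\frac{L}{6} + \frac{2}{L}\right) L = 3 \left(\frac{2}{L} + \frac{L}{6}\right) L = \left(\frac{L}{2} + \frac{6}{L}\right) L = L \left(\frac{L}{2} + \frac{6}{L}\right)$)
$g{\left(x \right)} = -24 + x + x^{3}$ ($g{\left(x \right)} = \left(-24 + x^{3}\right) + x = -24 + x + x^{3}$)
$g{\left(Q{\left(\sqrt{-3 + 5} \right)} \right)} - 49009 = \left(-24 + \left(6 + \frac{\left(\sqrt{-3 + 5}\right)^{2}}{2}\right) + \left(6 + \frac{\left(\sqrt{-3 + 5}\right)^{2}}{2}\right)^{3}\right) - 49009 = \left(-24 + \left(6 + \frac{\left(\sqrt{2}\right)^{2}}{2}\right) + \left(6 + \frac{\left(\sqrt{2}\right)^{2}}{2}\right)^{3}\right) - 49009 = \left(-24 + \left(6 + \frac{1}{2} \cdot 2\right) + \left(6 + \frac{1}{2} \cdot 2\right)^{3}\right) - 49009 = \left(-24 + \left(6 + 1\right) + \left(6 + 1\right)^{3}\right) - 49009 = \left(-24 + 7 + 7^{3}\right) - 49009 = \left(-24 + 7 + 343\right) - 49009 = 326 - 49009 = -48683$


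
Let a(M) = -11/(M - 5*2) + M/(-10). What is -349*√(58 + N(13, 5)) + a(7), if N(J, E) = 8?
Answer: 89/30 - 349*√66 ≈ -2832.3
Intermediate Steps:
a(M) = -11/(-10 + M) - M/10 (a(M) = -11/(M - 10) + M*(-⅒) = -11/(-10 + M) - M/10)
-349*√(58 + N(13, 5)) + a(7) = -349*√(58 + 8) + (-11 + 7 - ⅒*7²)/(-10 + 7) = -349*√66 + (-11 + 7 - ⅒*49)/(-3) = -349*√66 - (-11 + 7 - 49/10)/3 = -349*√66 - ⅓*(-89/10) = -349*√66 + 89/30 = 89/30 - 349*√66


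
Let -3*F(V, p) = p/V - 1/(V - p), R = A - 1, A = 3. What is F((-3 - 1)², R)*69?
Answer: -69/56 ≈ -1.2321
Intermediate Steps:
R = 2 (R = 3 - 1 = 2)
F(V, p) = 1/(3*(V - p)) - p/(3*V) (F(V, p) = -(p/V - 1/(V - p))/3 = -(-1/(V - p) + p/V)/3 = 1/(3*(V - p)) - p/(3*V))
F((-3 - 1)², R)*69 = (((-3 - 1)² + 2² - 1*(-3 - 1)²*2)/(3*((-3 - 1)²)*((-3 - 1)² - 1*2)))*69 = (((-4)² + 4 - 1*(-4)²*2)/(3*((-4)²)*((-4)² - 2)))*69 = ((⅓)*(16 + 4 - 1*16*2)/(16*(16 - 2)))*69 = ((⅓)*(1/16)*(16 + 4 - 32)/14)*69 = ((⅓)*(1/16)*(1/14)*(-12))*69 = -1/56*69 = -69/56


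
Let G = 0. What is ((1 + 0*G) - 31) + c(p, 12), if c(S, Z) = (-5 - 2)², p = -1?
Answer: 19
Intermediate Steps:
c(S, Z) = 49 (c(S, Z) = (-7)² = 49)
((1 + 0*G) - 31) + c(p, 12) = ((1 + 0*0) - 31) + 49 = ((1 + 0) - 31) + 49 = (1 - 31) + 49 = -30 + 49 = 19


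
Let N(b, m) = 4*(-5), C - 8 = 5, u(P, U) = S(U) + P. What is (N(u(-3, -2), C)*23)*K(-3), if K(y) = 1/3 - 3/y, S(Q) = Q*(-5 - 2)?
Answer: -1840/3 ≈ -613.33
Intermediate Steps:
S(Q) = -7*Q (S(Q) = Q*(-7) = -7*Q)
K(y) = 1/3 - 3/y (K(y) = 1*(1/3) - 3/y = 1/3 - 3/y)
u(P, U) = P - 7*U (u(P, U) = -7*U + P = P - 7*U)
C = 13 (C = 8 + 5 = 13)
N(b, m) = -20
(N(u(-3, -2), C)*23)*K(-3) = (-20*23)*((1/3)*(-9 - 3)/(-3)) = -460*(-1)*(-12)/(3*3) = -460*4/3 = -1840/3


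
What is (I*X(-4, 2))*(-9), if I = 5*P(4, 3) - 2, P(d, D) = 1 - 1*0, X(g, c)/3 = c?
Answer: -162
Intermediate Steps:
X(g, c) = 3*c
P(d, D) = 1 (P(d, D) = 1 + 0 = 1)
I = 3 (I = 5*1 - 2 = 5 - 2 = 3)
(I*X(-4, 2))*(-9) = (3*(3*2))*(-9) = (3*6)*(-9) = 18*(-9) = -162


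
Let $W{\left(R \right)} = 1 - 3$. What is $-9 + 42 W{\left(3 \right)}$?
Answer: $-93$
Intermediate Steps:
$W{\left(R \right)} = -2$
$-9 + 42 W{\left(3 \right)} = -9 + 42 \left(-2\right) = -9 - 84 = -93$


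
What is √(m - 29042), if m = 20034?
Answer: 4*I*√563 ≈ 94.911*I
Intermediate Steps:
√(m - 29042) = √(20034 - 29042) = √(-9008) = 4*I*√563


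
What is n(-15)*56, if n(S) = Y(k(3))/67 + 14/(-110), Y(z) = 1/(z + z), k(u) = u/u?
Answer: -24724/3685 ≈ -6.7094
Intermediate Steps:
k(u) = 1
Y(z) = 1/(2*z)
n(S) = -883/7370 (n(S) = ((½)/1)/67 + 14/(-110) = ((½)*1)*(1/67) + 14*(-1/110) = (½)*(1/67) - 7/55 = 1/134 - 7/55 = -883/7370)
n(-15)*56 = -883/7370*56 = -24724/3685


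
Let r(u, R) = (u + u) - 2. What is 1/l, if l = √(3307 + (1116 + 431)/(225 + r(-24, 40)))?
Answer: 5*√5181/20724 ≈ 0.017366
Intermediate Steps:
r(u, R) = -2 + 2*u (r(u, R) = 2*u - 2 = -2 + 2*u)
l = 4*√5181/5 (l = √(3307 + (1116 + 431)/(225 + (-2 + 2*(-24)))) = √(3307 + 1547/(225 + (-2 - 48))) = √(3307 + 1547/(225 - 50)) = √(3307 + 1547/175) = √(3307 + 1547*(1/175)) = √(3307 + 221/25) = √(82896/25) = 4*√5181/5 ≈ 57.583)
1/l = 1/(4*√5181/5) = 5*√5181/20724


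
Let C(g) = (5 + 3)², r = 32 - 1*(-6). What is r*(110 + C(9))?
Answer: 6612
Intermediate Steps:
r = 38 (r = 32 + 6 = 38)
C(g) = 64 (C(g) = 8² = 64)
r*(110 + C(9)) = 38*(110 + 64) = 38*174 = 6612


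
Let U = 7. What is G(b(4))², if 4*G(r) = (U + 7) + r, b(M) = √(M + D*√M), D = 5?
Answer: (14 + √14)²/16 ≈ 19.673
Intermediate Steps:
b(M) = √(M + 5*√M)
G(r) = 7/2 + r/4 (G(r) = ((7 + 7) + r)/4 = (14 + r)/4 = 7/2 + r/4)
G(b(4))² = (7/2 + √(4 + 5*√4)/4)² = (7/2 + √(4 + 5*2)/4)² = (7/2 + √(4 + 10)/4)² = (7/2 + √14/4)²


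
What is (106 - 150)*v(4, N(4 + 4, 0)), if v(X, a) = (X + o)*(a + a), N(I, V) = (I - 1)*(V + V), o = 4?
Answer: 0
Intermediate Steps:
N(I, V) = 2*V*(-1 + I) (N(I, V) = (-1 + I)*(2*V) = 2*V*(-1 + I))
v(X, a) = 2*a*(4 + X) (v(X, a) = (X + 4)*(a + a) = (4 + X)*(2*a) = 2*a*(4 + X))
(106 - 150)*v(4, N(4 + 4, 0)) = (106 - 150)*(2*(2*0*(-1 + (4 + 4)))*(4 + 4)) = -88*2*0*(-1 + 8)*8 = -88*2*0*7*8 = -88*0*8 = -44*0 = 0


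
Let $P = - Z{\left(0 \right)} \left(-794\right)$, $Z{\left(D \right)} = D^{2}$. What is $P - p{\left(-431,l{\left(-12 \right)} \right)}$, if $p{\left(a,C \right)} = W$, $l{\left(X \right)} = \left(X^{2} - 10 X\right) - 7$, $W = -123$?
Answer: $123$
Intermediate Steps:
$l{\left(X \right)} = -7 + X^{2} - 10 X$
$p{\left(a,C \right)} = -123$
$P = 0$ ($P = - 0^{2} \left(-794\right) = - 0 \left(-794\right) = \left(-1\right) 0 = 0$)
$P - p{\left(-431,l{\left(-12 \right)} \right)} = 0 - -123 = 0 + 123 = 123$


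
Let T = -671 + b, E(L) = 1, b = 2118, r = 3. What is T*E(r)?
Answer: 1447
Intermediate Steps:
T = 1447 (T = -671 + 2118 = 1447)
T*E(r) = 1447*1 = 1447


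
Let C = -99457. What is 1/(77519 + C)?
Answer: -1/21938 ≈ -4.5583e-5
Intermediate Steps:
1/(77519 + C) = 1/(77519 - 99457) = 1/(-21938) = -1/21938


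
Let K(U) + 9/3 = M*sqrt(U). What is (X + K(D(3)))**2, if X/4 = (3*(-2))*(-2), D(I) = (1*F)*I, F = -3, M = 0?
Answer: 2025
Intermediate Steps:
D(I) = -3*I (D(I) = (1*(-3))*I = -3*I)
K(U) = -3 (K(U) = -3 + 0*sqrt(U) = -3 + 0 = -3)
X = 48 (X = 4*((3*(-2))*(-2)) = 4*(-6*(-2)) = 4*12 = 48)
(X + K(D(3)))**2 = (48 - 3)**2 = 45**2 = 2025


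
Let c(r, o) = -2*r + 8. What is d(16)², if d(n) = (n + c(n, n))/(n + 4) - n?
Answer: 6724/25 ≈ 268.96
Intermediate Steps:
c(r, o) = 8 - 2*r
d(n) = -n + (8 - n)/(4 + n) (d(n) = (n + (8 - 2*n))/(n + 4) - n = (8 - n)/(4 + n) - n = -n + (8 - n)/(4 + n))
d(16)² = ((8 - 1*16² - 5*16)/(4 + 16))² = ((8 - 1*256 - 80)/20)² = ((8 - 256 - 80)/20)² = ((1/20)*(-328))² = (-82/5)² = 6724/25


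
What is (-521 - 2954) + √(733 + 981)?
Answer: -3475 + √1714 ≈ -3433.6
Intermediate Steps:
(-521 - 2954) + √(733 + 981) = -3475 + √1714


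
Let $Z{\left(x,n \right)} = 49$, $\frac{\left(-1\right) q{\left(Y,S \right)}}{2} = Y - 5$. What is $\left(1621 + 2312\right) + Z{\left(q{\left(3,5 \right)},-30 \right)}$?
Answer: $3982$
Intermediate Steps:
$q{\left(Y,S \right)} = 10 - 2 Y$ ($q{\left(Y,S \right)} = - 2 \left(Y - 5\right) = - 2 \left(-5 + Y\right) = 10 - 2 Y$)
$\left(1621 + 2312\right) + Z{\left(q{\left(3,5 \right)},-30 \right)} = \left(1621 + 2312\right) + 49 = 3933 + 49 = 3982$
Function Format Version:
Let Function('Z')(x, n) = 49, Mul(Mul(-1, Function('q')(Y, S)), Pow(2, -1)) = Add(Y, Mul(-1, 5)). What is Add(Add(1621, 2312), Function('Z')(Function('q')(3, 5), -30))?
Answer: 3982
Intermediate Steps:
Function('q')(Y, S) = Add(10, Mul(-2, Y)) (Function('q')(Y, S) = Mul(-2, Add(Y, Mul(-1, 5))) = Mul(-2, Add(Y, -5)) = Mul(-2, Add(-5, Y)) = Add(10, Mul(-2, Y)))
Add(Add(1621, 2312), Function('Z')(Function('q')(3, 5), -30)) = Add(Add(1621, 2312), 49) = Add(3933, 49) = 3982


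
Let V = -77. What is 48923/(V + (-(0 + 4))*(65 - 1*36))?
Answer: -48923/193 ≈ -253.49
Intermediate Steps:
48923/(V + (-(0 + 4))*(65 - 1*36)) = 48923/(-77 + (-(0 + 4))*(65 - 1*36)) = 48923/(-77 + (-1*4)*(65 - 36)) = 48923/(-77 - 4*29) = 48923/(-77 - 116) = 48923/(-193) = 48923*(-1/193) = -48923/193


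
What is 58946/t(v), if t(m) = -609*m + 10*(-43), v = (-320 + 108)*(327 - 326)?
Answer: 29473/64339 ≈ 0.45809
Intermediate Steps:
v = -212 (v = -212*1 = -212)
t(m) = -430 - 609*m (t(m) = -609*m - 430 = -430 - 609*m)
58946/t(v) = 58946/(-430 - 609*(-212)) = 58946/(-430 + 129108) = 58946/128678 = 58946*(1/128678) = 29473/64339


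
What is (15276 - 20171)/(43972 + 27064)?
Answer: -4895/71036 ≈ -0.068909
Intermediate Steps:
(15276 - 20171)/(43972 + 27064) = -4895/71036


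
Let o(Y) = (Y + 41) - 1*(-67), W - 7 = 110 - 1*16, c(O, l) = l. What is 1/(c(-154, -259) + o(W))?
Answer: -1/50 ≈ -0.020000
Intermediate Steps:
W = 101 (W = 7 + (110 - 1*16) = 7 + (110 - 16) = 7 + 94 = 101)
o(Y) = 108 + Y (o(Y) = (41 + Y) + 67 = 108 + Y)
1/(c(-154, -259) + o(W)) = 1/(-259 + (108 + 101)) = 1/(-259 + 209) = 1/(-50) = -1/50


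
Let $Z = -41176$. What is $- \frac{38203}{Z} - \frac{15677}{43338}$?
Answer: $\frac{505062731}{892242744} \approx 0.56606$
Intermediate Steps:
$- \frac{38203}{Z} - \frac{15677}{43338} = - \frac{38203}{-41176} - \frac{15677}{43338} = \left(-38203\right) \left(- \frac{1}{41176}\right) - \frac{15677}{43338} = \frac{38203}{41176} - \frac{15677}{43338} = \frac{505062731}{892242744}$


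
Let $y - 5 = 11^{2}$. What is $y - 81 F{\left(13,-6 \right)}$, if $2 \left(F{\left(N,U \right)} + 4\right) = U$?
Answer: $693$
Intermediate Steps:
$y = 126$ ($y = 5 + 11^{2} = 5 + 121 = 126$)
$F{\left(N,U \right)} = -4 + \frac{U}{2}$
$y - 81 F{\left(13,-6 \right)} = 126 - 81 \left(-4 + \frac{1}{2} \left(-6\right)\right) = 126 - 81 \left(-4 - 3\right) = 126 - -567 = 126 + 567 = 693$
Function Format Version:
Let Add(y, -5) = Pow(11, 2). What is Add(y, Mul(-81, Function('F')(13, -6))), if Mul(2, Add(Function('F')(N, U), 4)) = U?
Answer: 693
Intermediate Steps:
y = 126 (y = Add(5, Pow(11, 2)) = Add(5, 121) = 126)
Function('F')(N, U) = Add(-4, Mul(Rational(1, 2), U))
Add(y, Mul(-81, Function('F')(13, -6))) = Add(126, Mul(-81, Add(-4, Mul(Rational(1, 2), -6)))) = Add(126, Mul(-81, Add(-4, -3))) = Add(126, Mul(-81, -7)) = Add(126, 567) = 693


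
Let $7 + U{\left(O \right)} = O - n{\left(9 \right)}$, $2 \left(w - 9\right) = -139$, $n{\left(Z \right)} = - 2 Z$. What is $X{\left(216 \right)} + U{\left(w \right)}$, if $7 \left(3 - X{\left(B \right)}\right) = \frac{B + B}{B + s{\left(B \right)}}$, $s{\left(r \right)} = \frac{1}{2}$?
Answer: $- \frac{283611}{6062} \approx -46.785$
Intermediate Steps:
$w = - \frac{121}{2}$ ($w = 9 + \frac{1}{2} \left(-139\right) = 9 - \frac{139}{2} = - \frac{121}{2} \approx -60.5$)
$s{\left(r \right)} = \frac{1}{2}$
$X{\left(B \right)} = 3 - \frac{2 B}{7 \left(\frac{1}{2} + B\right)}$ ($X{\left(B \right)} = 3 - \frac{\left(B + B\right) \frac{1}{B + \frac{1}{2}}}{7} = 3 - \frac{2 B \frac{1}{\frac{1}{2} + B}}{7} = 3 - \frac{2 B}{7 \left(\frac{1}{2} + B\right)}$)
$U{\left(O \right)} = 11 + O$ ($U{\left(O \right)} = -7 + \left(O - \left(-2\right) 9\right) = -7 + \left(O - -18\right) = -7 + \left(O + 18\right) = -7 + \left(18 + O\right) = 11 + O$)
$X{\left(216 \right)} + U{\left(w \right)} = \frac{21 + 38 \cdot 216}{7 \left(1 + 2 \cdot 216\right)} + \left(11 - \frac{121}{2}\right) = \frac{21 + 8208}{7 \left(1 + 432\right)} - \frac{99}{2} = \frac{1}{7} \cdot \frac{1}{433} \cdot 8229 - \frac{99}{2} = \frac{8229}{3031} - \frac{99}{2} = - \frac{283611}{6062}$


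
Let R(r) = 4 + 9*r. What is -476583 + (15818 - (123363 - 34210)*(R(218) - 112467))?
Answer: 9851034888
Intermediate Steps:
-476583 + (15818 - (123363 - 34210)*(R(218) - 112467)) = -476583 + (15818 - (123363 - 34210)*((4 + 9*218) - 112467)) = -476583 + (15818 - 89153*((4 + 1962) - 112467)) = -476583 + (15818 - 89153*(1966 - 112467)) = -476583 + (15818 - 89153*(-110501)) = -476583 + (15818 - 1*(-9851495653)) = -476583 + (15818 + 9851495653) = -476583 + 9851511471 = 9851034888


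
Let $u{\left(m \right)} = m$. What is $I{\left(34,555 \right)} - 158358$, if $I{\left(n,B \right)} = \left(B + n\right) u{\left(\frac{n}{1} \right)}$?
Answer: $-138332$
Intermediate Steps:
$I{\left(n,B \right)} = n \left(B + n\right)$ ($I{\left(n,B \right)} = \left(B + n\right) \frac{n}{1} = \left(B + n\right) n 1 = \left(B + n\right) n = n \left(B + n\right)$)
$I{\left(34,555 \right)} - 158358 = 34 \left(555 + 34\right) - 158358 = 34 \cdot 589 - 158358 = 20026 - 158358 = -138332$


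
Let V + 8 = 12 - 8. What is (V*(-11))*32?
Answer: 1408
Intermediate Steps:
V = -4 (V = -8 + (12 - 8) = -8 + 4 = -4)
(V*(-11))*32 = -4*(-11)*32 = 44*32 = 1408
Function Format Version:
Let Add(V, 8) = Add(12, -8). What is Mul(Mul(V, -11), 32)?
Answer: 1408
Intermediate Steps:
V = -4 (V = Add(-8, Add(12, -8)) = Add(-8, 4) = -4)
Mul(Mul(V, -11), 32) = Mul(Mul(-4, -11), 32) = Mul(44, 32) = 1408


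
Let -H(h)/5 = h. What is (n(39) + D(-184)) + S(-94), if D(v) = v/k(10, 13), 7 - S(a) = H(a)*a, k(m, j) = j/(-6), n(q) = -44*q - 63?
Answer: 552408/13 ≈ 42493.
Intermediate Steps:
n(q) = -63 - 44*q
H(h) = -5*h
k(m, j) = -j/6 (k(m, j) = j*(-1/6) = -j/6)
S(a) = 7 + 5*a**2 (S(a) = 7 - (-5*a)*a = 7 - (-5)*a**2 = 7 + 5*a**2)
D(v) = -6*v/13 (D(v) = v/((-1/6*13)) = v/(-13/6) = v*(-6/13) = -6*v/13)
(n(39) + D(-184)) + S(-94) = ((-63 - 44*39) - 6/13*(-184)) + (7 + 5*(-94)**2) = ((-63 - 1716) + 1104/13) + (7 + 5*8836) = (-1779 + 1104/13) + (7 + 44180) = -22023/13 + 44187 = 552408/13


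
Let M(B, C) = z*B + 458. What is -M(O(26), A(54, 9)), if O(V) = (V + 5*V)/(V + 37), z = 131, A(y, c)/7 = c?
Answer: -16430/21 ≈ -782.38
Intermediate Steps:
A(y, c) = 7*c
O(V) = 6*V/(37 + V) (O(V) = (6*V)/(37 + V) = 6*V/(37 + V))
M(B, C) = 458 + 131*B (M(B, C) = 131*B + 458 = 458 + 131*B)
-M(O(26), A(54, 9)) = -(458 + 131*(6*26/(37 + 26))) = -(458 + 131*(6*26/63)) = -(458 + 131*(6*26*(1/63))) = -(458 + 131*(52/21)) = -(458 + 6812/21) = -1*16430/21 = -16430/21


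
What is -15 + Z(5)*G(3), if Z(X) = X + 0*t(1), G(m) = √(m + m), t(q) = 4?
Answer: -15 + 5*√6 ≈ -2.7526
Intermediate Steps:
G(m) = √2*√m (G(m) = √(2*m) = √2*√m)
Z(X) = X (Z(X) = X + 0*4 = X + 0 = X)
-15 + Z(5)*G(3) = -15 + 5*(√2*√3) = -15 + 5*√6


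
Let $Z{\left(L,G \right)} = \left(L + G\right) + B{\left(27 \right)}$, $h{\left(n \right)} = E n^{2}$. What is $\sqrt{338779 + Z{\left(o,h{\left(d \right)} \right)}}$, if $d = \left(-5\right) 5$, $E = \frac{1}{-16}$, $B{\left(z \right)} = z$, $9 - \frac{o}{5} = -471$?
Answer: $\frac{9 \sqrt{67391}}{4} \approx 584.09$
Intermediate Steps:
$o = 2400$ ($o = 45 - -2355 = 45 + 2355 = 2400$)
$E = - \frac{1}{16} \approx -0.0625$
$d = -25$
$h{\left(n \right)} = - \frac{n^{2}}{16}$
$Z{\left(L,G \right)} = 27 + G + L$ ($Z{\left(L,G \right)} = \left(L + G\right) + 27 = \left(G + L\right) + 27 = 27 + G + L$)
$\sqrt{338779 + Z{\left(o,h{\left(d \right)} \right)}} = \sqrt{338779 + \left(27 - \frac{\left(-25\right)^{2}}{16} + 2400\right)} = \sqrt{338779 + \left(27 - \frac{625}{16} + 2400\right)} = \sqrt{338779 + \frac{38207}{16}} = \sqrt{\frac{5458671}{16}} = \frac{9 \sqrt{67391}}{4}$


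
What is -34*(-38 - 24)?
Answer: 2108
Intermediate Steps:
-34*(-38 - 24) = -34*(-62) = 2108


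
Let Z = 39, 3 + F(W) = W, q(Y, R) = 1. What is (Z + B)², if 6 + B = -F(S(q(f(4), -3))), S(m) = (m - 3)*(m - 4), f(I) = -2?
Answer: 900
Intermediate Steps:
S(m) = (-4 + m)*(-3 + m) (S(m) = (-3 + m)*(-4 + m) = (-4 + m)*(-3 + m))
F(W) = -3 + W
B = -9 (B = -6 - (-3 + (12 + 1² - 7*1)) = -6 - (-3 + (12 + 1 - 7)) = -6 - (-3 + 6) = -6 - 1*3 = -6 - 3 = -9)
(Z + B)² = (39 - 9)² = 30² = 900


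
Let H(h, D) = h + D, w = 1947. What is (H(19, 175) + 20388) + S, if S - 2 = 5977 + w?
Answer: 28508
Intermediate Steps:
H(h, D) = D + h
S = 7926 (S = 2 + (5977 + 1947) = 2 + 7924 = 7926)
(H(19, 175) + 20388) + S = ((175 + 19) + 20388) + 7926 = (194 + 20388) + 7926 = 20582 + 7926 = 28508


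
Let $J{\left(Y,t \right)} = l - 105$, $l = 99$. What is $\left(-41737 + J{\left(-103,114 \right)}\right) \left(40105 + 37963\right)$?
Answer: $-3258792524$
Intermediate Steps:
$J{\left(Y,t \right)} = -6$ ($J{\left(Y,t \right)} = 99 - 105 = -6$)
$\left(-41737 + J{\left(-103,114 \right)}\right) \left(40105 + 37963\right) = \left(-41737 - 6\right) \left(40105 + 37963\right) = \left(-41743\right) 78068 = -3258792524$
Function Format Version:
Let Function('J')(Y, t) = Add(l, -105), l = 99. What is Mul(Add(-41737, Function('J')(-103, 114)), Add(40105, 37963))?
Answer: -3258792524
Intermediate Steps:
Function('J')(Y, t) = -6 (Function('J')(Y, t) = Add(99, -105) = -6)
Mul(Add(-41737, Function('J')(-103, 114)), Add(40105, 37963)) = Mul(Add(-41737, -6), Add(40105, 37963)) = Mul(-41743, 78068) = -3258792524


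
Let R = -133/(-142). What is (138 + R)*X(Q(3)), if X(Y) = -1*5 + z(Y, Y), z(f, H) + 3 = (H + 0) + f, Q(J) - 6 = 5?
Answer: 138103/71 ≈ 1945.1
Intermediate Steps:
R = 133/142 (R = -133*(-1/142) = 133/142 ≈ 0.93662)
Q(J) = 11 (Q(J) = 6 + 5 = 11)
z(f, H) = -3 + H + f (z(f, H) = -3 + ((H + 0) + f) = -3 + (H + f) = -3 + H + f)
X(Y) = -8 + 2*Y (X(Y) = -1*5 + (-3 + Y + Y) = -5 + (-3 + 2*Y) = -8 + 2*Y)
(138 + R)*X(Q(3)) = (138 + 133/142)*(-8 + 2*11) = 19729*(-8 + 22)/142 = (19729/142)*14 = 138103/71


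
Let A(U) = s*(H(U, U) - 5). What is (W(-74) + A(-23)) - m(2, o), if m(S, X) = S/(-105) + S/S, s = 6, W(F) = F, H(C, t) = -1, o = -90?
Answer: -11653/105 ≈ -110.98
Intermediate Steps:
A(U) = -36 (A(U) = 6*(-1 - 5) = 6*(-6) = -36)
m(S, X) = 1 - S/105 (m(S, X) = S*(-1/105) + 1 = -S/105 + 1 = 1 - S/105)
(W(-74) + A(-23)) - m(2, o) = (-74 - 36) - (1 - 1/105*2) = -110 - (1 - 2/105) = -110 - 1*103/105 = -110 - 103/105 = -11653/105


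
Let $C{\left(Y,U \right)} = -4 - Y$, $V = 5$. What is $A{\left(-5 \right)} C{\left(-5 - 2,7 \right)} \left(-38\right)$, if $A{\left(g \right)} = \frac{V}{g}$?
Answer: $114$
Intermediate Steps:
$A{\left(g \right)} = \frac{5}{g}$
$A{\left(-5 \right)} C{\left(-5 - 2,7 \right)} \left(-38\right) = \frac{5}{-5} \left(-4 - \left(-5 - 2\right)\right) \left(-38\right) = 5 \left(- \frac{1}{5}\right) \left(-4 - -7\right) \left(-38\right) = - (-4 + 7) \left(-38\right) = \left(-1\right) 3 \left(-38\right) = \left(-3\right) \left(-38\right) = 114$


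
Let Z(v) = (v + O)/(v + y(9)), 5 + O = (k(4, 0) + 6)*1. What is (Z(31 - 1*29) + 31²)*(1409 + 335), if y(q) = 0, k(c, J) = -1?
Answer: 1677728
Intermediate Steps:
O = 0 (O = -5 + (-1 + 6)*1 = -5 + 5*1 = -5 + 5 = 0)
Z(v) = 1 (Z(v) = (v + 0)/(v + 0) = v/v = 1)
(Z(31 - 1*29) + 31²)*(1409 + 335) = (1 + 31²)*(1409 + 335) = (1 + 961)*1744 = 962*1744 = 1677728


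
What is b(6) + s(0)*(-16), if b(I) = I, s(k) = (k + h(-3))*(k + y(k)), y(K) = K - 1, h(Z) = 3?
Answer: 54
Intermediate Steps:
y(K) = -1 + K
s(k) = (-1 + 2*k)*(3 + k) (s(k) = (k + 3)*(k + (-1 + k)) = (3 + k)*(-1 + 2*k) = (-1 + 2*k)*(3 + k))
b(6) + s(0)*(-16) = 6 + (-3 + 2*0² + 5*0)*(-16) = 6 + (-3 + 2*0 + 0)*(-16) = 6 + (-3 + 0 + 0)*(-16) = 6 - 3*(-16) = 6 + 48 = 54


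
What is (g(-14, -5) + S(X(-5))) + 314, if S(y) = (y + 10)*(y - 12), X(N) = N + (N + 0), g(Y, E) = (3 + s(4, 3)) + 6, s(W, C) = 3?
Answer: 326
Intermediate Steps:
g(Y, E) = 12 (g(Y, E) = (3 + 3) + 6 = 6 + 6 = 12)
X(N) = 2*N (X(N) = N + N = 2*N)
S(y) = (-12 + y)*(10 + y) (S(y) = (10 + y)*(-12 + y) = (-12 + y)*(10 + y))
(g(-14, -5) + S(X(-5))) + 314 = (12 + (-120 + (2*(-5))**2 - 4*(-5))) + 314 = (12 + (-120 + (-10)**2 - 2*(-10))) + 314 = (12 + (-120 + 100 + 20)) + 314 = (12 + 0) + 314 = 12 + 314 = 326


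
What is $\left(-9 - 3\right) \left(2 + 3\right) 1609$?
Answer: $-96540$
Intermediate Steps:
$\left(-9 - 3\right) \left(2 + 3\right) 1609 = \left(-12\right) 5 \cdot 1609 = \left(-60\right) 1609 = -96540$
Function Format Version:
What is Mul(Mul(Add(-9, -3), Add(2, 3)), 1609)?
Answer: -96540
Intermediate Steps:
Mul(Mul(Add(-9, -3), Add(2, 3)), 1609) = Mul(Mul(-12, 5), 1609) = Mul(-60, 1609) = -96540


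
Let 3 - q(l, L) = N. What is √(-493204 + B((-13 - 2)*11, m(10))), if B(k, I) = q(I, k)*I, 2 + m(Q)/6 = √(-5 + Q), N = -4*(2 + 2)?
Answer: √(-493432 + 114*√5) ≈ 702.27*I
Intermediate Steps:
N = -16 (N = -4*4 = -16)
q(l, L) = 19 (q(l, L) = 3 - 1*(-16) = 3 + 16 = 19)
m(Q) = -12 + 6*√(-5 + Q)
B(k, I) = 19*I
√(-493204 + B((-13 - 2)*11, m(10))) = √(-493204 + 19*(-12 + 6*√(-5 + 10))) = √(-493204 + 19*(-12 + 6*√5)) = √(-493204 + (-228 + 114*√5)) = √(-493432 + 114*√5)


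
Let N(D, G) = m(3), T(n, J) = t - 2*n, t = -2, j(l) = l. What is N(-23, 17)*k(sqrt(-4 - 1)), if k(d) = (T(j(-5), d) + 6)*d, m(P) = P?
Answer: 42*I*sqrt(5) ≈ 93.915*I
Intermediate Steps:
T(n, J) = -2 - 2*n
N(D, G) = 3
k(d) = 14*d (k(d) = ((-2 - 2*(-5)) + 6)*d = ((-2 + 10) + 6)*d = (8 + 6)*d = 14*d)
N(-23, 17)*k(sqrt(-4 - 1)) = 3*(14*sqrt(-4 - 1)) = 3*(14*sqrt(-5)) = 3*(14*(I*sqrt(5))) = 3*(14*I*sqrt(5)) = 42*I*sqrt(5)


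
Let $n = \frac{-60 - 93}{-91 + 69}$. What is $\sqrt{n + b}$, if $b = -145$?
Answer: $\frac{i \sqrt{66814}}{22} \approx 11.749 i$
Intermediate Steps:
$n = \frac{153}{22}$ ($n = - \frac{153}{-22} = \left(-153\right) \left(- \frac{1}{22}\right) = \frac{153}{22} \approx 6.9545$)
$\sqrt{n + b} = \sqrt{\frac{153}{22} - 145} = \sqrt{- \frac{3037}{22}} = \frac{i \sqrt{66814}}{22}$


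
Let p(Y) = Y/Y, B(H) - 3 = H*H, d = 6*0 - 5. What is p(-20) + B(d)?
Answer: 29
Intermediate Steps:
d = -5 (d = 0 - 5 = -5)
B(H) = 3 + H**2 (B(H) = 3 + H*H = 3 + H**2)
p(Y) = 1
p(-20) + B(d) = 1 + (3 + (-5)**2) = 1 + (3 + 25) = 1 + 28 = 29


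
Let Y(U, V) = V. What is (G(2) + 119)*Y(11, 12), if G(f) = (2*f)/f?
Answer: 1452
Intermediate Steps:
G(f) = 2
(G(2) + 119)*Y(11, 12) = (2 + 119)*12 = 121*12 = 1452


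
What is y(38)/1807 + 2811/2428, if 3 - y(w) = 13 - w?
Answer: 5147461/4387396 ≈ 1.1732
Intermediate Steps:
y(w) = -10 + w (y(w) = 3 - (13 - w) = 3 + (-13 + w) = -10 + w)
y(38)/1807 + 2811/2428 = (-10 + 38)/1807 + 2811/2428 = 28*(1/1807) + 2811*(1/2428) = 28/1807 + 2811/2428 = 5147461/4387396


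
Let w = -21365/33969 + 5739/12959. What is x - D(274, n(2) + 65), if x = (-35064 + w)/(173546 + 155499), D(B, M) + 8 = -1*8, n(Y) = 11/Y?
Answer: 2302116825139832/144847014351195 ≈ 15.893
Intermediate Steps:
w = -81920944/440204271 (w = -21365*1/33969 + 5739*(1/12959) = -21365/33969 + 5739/12959 = -81920944/440204271 ≈ -0.18610)
D(B, M) = -16 (D(B, M) = -8 - 1*8 = -8 - 8 = -16)
x = -15435404479288/144847014351195 (x = (-35064 - 81920944/440204271)/(173546 + 155499) = -15435404479288/440204271/329045 = -15435404479288/440204271*1/329045 = -15435404479288/144847014351195 ≈ -0.10656)
x - D(274, n(2) + 65) = -15435404479288/144847014351195 - 1*(-16) = -15435404479288/144847014351195 + 16 = 2302116825139832/144847014351195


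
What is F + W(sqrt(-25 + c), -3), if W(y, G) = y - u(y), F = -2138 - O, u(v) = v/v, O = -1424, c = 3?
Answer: -715 + I*sqrt(22) ≈ -715.0 + 4.6904*I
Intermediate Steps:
u(v) = 1
F = -714 (F = -2138 - 1*(-1424) = -2138 + 1424 = -714)
W(y, G) = -1 + y (W(y, G) = y - 1*1 = y - 1 = -1 + y)
F + W(sqrt(-25 + c), -3) = -714 + (-1 + sqrt(-25 + 3)) = -714 + (-1 + sqrt(-22)) = -714 + (-1 + I*sqrt(22)) = -715 + I*sqrt(22)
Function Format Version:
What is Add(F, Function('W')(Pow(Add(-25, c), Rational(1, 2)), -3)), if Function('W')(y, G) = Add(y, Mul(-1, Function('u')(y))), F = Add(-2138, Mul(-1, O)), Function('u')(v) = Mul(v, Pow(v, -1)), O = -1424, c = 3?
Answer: Add(-715, Mul(I, Pow(22, Rational(1, 2)))) ≈ Add(-715.00, Mul(4.6904, I))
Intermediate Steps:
Function('u')(v) = 1
F = -714 (F = Add(-2138, Mul(-1, -1424)) = Add(-2138, 1424) = -714)
Function('W')(y, G) = Add(-1, y) (Function('W')(y, G) = Add(y, Mul(-1, 1)) = Add(y, -1) = Add(-1, y))
Add(F, Function('W')(Pow(Add(-25, c), Rational(1, 2)), -3)) = Add(-714, Add(-1, Pow(Add(-25, 3), Rational(1, 2)))) = Add(-714, Add(-1, Pow(-22, Rational(1, 2)))) = Add(-714, Add(-1, Mul(I, Pow(22, Rational(1, 2))))) = Add(-715, Mul(I, Pow(22, Rational(1, 2))))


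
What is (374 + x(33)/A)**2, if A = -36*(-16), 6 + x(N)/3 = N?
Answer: 573363025/4096 ≈ 1.3998e+5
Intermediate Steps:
x(N) = -18 + 3*N
A = 576
(374 + x(33)/A)**2 = (374 + (-18 + 3*33)/576)**2 = (374 + (-18 + 99)*(1/576))**2 = (374 + 81*(1/576))**2 = (374 + 9/64)**2 = (23945/64)**2 = 573363025/4096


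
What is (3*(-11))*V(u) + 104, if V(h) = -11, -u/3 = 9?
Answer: 467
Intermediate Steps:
u = -27 (u = -3*9 = -27)
(3*(-11))*V(u) + 104 = (3*(-11))*(-11) + 104 = -33*(-11) + 104 = 363 + 104 = 467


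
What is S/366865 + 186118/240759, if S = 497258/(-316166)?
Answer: 10793875846336399/13962847046724405 ≈ 0.77304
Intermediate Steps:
S = -248629/158083 (S = 497258*(-1/316166) = -248629/158083 ≈ -1.5728)
S/366865 + 186118/240759 = -248629/158083/366865 + 186118/240759 = -248629/158083*1/366865 + 186118*(1/240759) = -248629/57995119795 + 186118/240759 = 10793875846336399/13962847046724405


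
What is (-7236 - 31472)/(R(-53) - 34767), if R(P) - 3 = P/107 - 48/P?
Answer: 219513068/197144317 ≈ 1.1135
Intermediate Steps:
R(P) = 3 - 48/P + P/107 (R(P) = 3 + (P/107 - 48/P) = 3 + (-48/P + P/107) = 3 - 48/P + P/107)
(-7236 - 31472)/(R(-53) - 34767) = (-7236 - 31472)/((3 - 48/(-53) + (1/107)*(-53)) - 34767) = -38708/((3 - 48*(-1/53) - 53/107) - 34767) = -38708/((3 + 48/53 - 53/107) - 34767) = -38708/(19340/5671 - 34767) = -38708/(-197144317/5671) = -38708*(-5671/197144317) = 219513068/197144317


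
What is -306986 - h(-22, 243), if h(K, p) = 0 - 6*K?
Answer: -307118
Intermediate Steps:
h(K, p) = -6*K
-306986 - h(-22, 243) = -306986 - (-6)*(-22) = -306986 - 1*132 = -306986 - 132 = -307118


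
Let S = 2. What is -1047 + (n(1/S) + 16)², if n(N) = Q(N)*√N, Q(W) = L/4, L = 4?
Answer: -1581/2 + 16*√2 ≈ -767.87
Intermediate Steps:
Q(W) = 1 (Q(W) = 4/4 = 4*(¼) = 1)
n(N) = √N (n(N) = 1*√N = √N)
-1047 + (n(1/S) + 16)² = -1047 + (√(1/2) + 16)² = -1047 + (√(½) + 16)² = -1047 + (√2/2 + 16)² = -1047 + (16 + √2/2)²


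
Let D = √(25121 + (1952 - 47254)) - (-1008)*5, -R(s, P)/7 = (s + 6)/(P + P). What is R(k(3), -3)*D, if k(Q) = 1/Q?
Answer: 37240 + 4123*I*√21/18 ≈ 37240.0 + 1049.7*I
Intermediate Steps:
R(s, P) = -7*(6 + s)/(2*P) (R(s, P) = -7*(s + 6)/(P + P) = -7*(6 + s)/(2*P))
D = 5040 + 31*I*√21 (D = √(25121 - 45302) - 252*(-20) = √(-20181) + 5040 = 31*I*√21 + 5040 = 5040 + 31*I*√21 ≈ 5040.0 + 142.06*I)
R(k(3), -3)*D = ((7/2)*(-6 - 1/3)/(-3))*(5040 + 31*I*√21) = ((7/2)*(-⅓)*(-6 - 1*⅓))*(5040 + 31*I*√21) = ((7/2)*(-⅓)*(-6 - ⅓))*(5040 + 31*I*√21) = ((7/2)*(-⅓)*(-19/3))*(5040 + 31*I*√21) = 133*(5040 + 31*I*√21)/18 = 37240 + 4123*I*√21/18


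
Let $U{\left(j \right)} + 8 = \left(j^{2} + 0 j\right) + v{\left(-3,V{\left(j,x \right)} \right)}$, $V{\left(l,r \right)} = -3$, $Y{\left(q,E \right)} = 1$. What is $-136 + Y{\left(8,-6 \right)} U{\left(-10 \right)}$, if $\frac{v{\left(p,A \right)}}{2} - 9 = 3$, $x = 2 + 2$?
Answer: $-20$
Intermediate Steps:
$x = 4$
$v{\left(p,A \right)} = 24$ ($v{\left(p,A \right)} = 18 + 2 \cdot 3 = 18 + 6 = 24$)
$U{\left(j \right)} = 16 + j^{2}$ ($U{\left(j \right)} = -8 + \left(\left(j^{2} + 0 j\right) + 24\right) = -8 + \left(\left(j^{2} + 0\right) + 24\right) = -8 + \left(j^{2} + 24\right) = -8 + \left(24 + j^{2}\right) = 16 + j^{2}$)
$-136 + Y{\left(8,-6 \right)} U{\left(-10 \right)} = -136 + 1 \left(16 + \left(-10\right)^{2}\right) = -136 + 1 \left(16 + 100\right) = -136 + 1 \cdot 116 = -136 + 116 = -20$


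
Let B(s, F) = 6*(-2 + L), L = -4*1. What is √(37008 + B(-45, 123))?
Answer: 6*√1027 ≈ 192.28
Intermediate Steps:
L = -4
B(s, F) = -36 (B(s, F) = 6*(-2 - 4) = 6*(-6) = -36)
√(37008 + B(-45, 123)) = √(37008 - 36) = √36972 = 6*√1027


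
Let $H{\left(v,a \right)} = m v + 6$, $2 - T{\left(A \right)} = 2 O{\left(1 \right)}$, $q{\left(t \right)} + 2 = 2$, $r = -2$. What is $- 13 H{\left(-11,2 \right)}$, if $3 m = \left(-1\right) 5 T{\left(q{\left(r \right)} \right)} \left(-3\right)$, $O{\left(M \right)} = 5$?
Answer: $-5798$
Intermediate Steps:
$q{\left(t \right)} = 0$ ($q{\left(t \right)} = -2 + 2 = 0$)
$T{\left(A \right)} = -8$ ($T{\left(A \right)} = 2 - 2 \cdot 5 = 2 - 10 = -8$)
$m = -40$ ($m = \frac{\left(-1\right) 5 \left(-8\right) \left(-3\right)}{3} = \frac{\left(-5\right) \left(-8\right) \left(-3\right)}{3} = \frac{40 \left(-3\right)}{3} = \frac{1}{3} \left(-120\right) = -40$)
$H{\left(v,a \right)} = 6 - 40 v$ ($H{\left(v,a \right)} = - 40 v + 6 = 6 - 40 v$)
$- 13 H{\left(-11,2 \right)} = - 13 \left(6 - -440\right) = - 13 \left(6 + 440\right) = \left(-13\right) 446 = -5798$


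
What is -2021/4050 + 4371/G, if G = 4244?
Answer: 4562713/8594100 ≈ 0.53091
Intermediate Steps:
-2021/4050 + 4371/G = -2021/4050 + 4371/4244 = 4562713/8594100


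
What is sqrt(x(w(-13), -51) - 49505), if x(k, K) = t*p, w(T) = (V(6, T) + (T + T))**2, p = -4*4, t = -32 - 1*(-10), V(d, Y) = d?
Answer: I*sqrt(49153) ≈ 221.7*I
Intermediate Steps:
t = -22 (t = -32 + 10 = -22)
p = -16
w(T) = (6 + 2*T)**2 (w(T) = (6 + (T + T))**2 = (6 + 2*T)**2)
x(k, K) = 352 (x(k, K) = -22*(-16) = 352)
sqrt(x(w(-13), -51) - 49505) = sqrt(352 - 49505) = sqrt(-49153) = I*sqrt(49153)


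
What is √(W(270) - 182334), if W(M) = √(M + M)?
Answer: √(-182334 + 6*√15) ≈ 426.98*I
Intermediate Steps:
W(M) = √2*√M (W(M) = √(2*M) = √2*√M)
√(W(270) - 182334) = √(√2*√270 - 182334) = √(√2*(3*√30) - 182334) = √(6*√15 - 182334) = √(-182334 + 6*√15)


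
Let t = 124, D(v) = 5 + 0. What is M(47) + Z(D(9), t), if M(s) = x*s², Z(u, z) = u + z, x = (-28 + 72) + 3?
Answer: 103952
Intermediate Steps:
D(v) = 5
x = 47 (x = 44 + 3 = 47)
M(s) = 47*s²
M(47) + Z(D(9), t) = 47*47² + (5 + 124) = 47*2209 + 129 = 103823 + 129 = 103952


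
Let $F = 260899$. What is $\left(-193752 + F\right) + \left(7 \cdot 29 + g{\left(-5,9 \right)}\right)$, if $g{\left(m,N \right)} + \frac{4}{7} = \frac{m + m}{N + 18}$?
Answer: $\frac{12728972}{189} \approx 67349.0$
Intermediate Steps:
$g{\left(m,N \right)} = - \frac{4}{7} + \frac{2 m}{18 + N}$ ($g{\left(m,N \right)} = - \frac{4}{7} + \frac{m + m}{N + 18} = - \frac{4}{7} + \frac{2 m}{18 + N}$)
$\left(-193752 + F\right) + \left(7 \cdot 29 + g{\left(-5,9 \right)}\right) = \left(-193752 + 260899\right) + \left(7 \cdot 29 + \frac{2 \left(-36 - 18 + 7 \left(-5\right)\right)}{7 \left(18 + 9\right)}\right) = 67147 + \left(203 + \frac{2 \left(-36 - 18 - 35\right)}{7 \cdot 27}\right) = 67147 + \left(203 + \frac{2}{7} \cdot \frac{1}{27} \left(-89\right)\right) = 67147 + \left(203 - \frac{178}{189}\right) = 67147 + \frac{38189}{189} = \frac{12728972}{189}$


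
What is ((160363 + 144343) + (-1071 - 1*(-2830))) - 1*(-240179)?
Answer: 546644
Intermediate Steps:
((160363 + 144343) + (-1071 - 1*(-2830))) - 1*(-240179) = (304706 + (-1071 + 2830)) + 240179 = (304706 + 1759) + 240179 = 306465 + 240179 = 546644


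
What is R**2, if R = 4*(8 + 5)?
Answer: 2704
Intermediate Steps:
R = 52 (R = 4*13 = 52)
R**2 = 52**2 = 2704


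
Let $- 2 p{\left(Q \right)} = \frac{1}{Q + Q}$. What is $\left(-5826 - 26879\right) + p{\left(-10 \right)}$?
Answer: $- \frac{1308199}{40} \approx -32705.0$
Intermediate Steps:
$p{\left(Q \right)} = - \frac{1}{4 Q}$ ($p{\left(Q \right)} = - \frac{1}{2 \left(Q + Q\right)} = - \frac{1}{2 \cdot 2 Q} = - \frac{\frac{1}{2} \frac{1}{Q}}{2} = - \frac{1}{4 Q}$)
$\left(-5826 - 26879\right) + p{\left(-10 \right)} = \left(-5826 - 26879\right) - \frac{1}{4 \left(-10\right)} = -32705 - - \frac{1}{40} = -32705 + \frac{1}{40} = - \frac{1308199}{40}$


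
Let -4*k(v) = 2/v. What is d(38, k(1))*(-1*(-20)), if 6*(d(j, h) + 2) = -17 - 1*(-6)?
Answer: -230/3 ≈ -76.667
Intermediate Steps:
k(v) = -1/(2*v)
d(j, h) = -23/6 (d(j, h) = -2 + (-17 - 1*(-6))/6 = -2 + (-17 + 6)/6 = -2 + (1/6)*(-11) = -2 - 11/6 = -23/6)
d(38, k(1))*(-1*(-20)) = -(-23)*(-20)/6 = -23/6*20 = -230/3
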